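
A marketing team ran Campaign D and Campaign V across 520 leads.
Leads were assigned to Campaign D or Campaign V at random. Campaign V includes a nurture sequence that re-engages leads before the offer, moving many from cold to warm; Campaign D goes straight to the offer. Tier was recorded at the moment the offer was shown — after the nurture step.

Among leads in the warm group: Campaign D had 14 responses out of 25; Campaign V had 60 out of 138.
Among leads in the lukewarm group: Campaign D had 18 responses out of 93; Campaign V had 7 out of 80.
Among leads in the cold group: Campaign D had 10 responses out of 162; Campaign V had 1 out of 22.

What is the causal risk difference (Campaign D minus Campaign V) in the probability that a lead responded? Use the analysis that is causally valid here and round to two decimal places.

-0.13

Because the campaign influences engagement tier, engagement tier is a post-treatment mediator, not a confounder. Stratifying on it would bias the estimate; the causal effect is the crude pooled difference.
The causal difference is the pooled difference: 0.150 − 0.283 = -0.133.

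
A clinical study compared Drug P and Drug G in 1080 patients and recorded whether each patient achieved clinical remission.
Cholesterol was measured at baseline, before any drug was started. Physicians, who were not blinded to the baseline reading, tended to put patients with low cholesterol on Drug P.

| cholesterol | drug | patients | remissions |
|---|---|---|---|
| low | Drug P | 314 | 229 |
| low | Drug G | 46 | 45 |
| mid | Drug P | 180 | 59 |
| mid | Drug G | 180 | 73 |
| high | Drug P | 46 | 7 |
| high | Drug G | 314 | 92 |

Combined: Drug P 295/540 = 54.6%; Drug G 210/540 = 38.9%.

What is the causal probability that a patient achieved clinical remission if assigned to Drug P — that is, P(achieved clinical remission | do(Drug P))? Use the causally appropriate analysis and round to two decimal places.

0.40

Within every cholesterol level Drug G has the higher rate, yet pooled Drug P does — Simpson's reversal.
Cholesterol differs across drugs for reasons unrelated to any effect of the drug itself, and it separately predicts the outcome — a classic confounder. We must compare within cholesterol levels.
Standardising Drug P to the population cholesterol mix: 0.333·229/314 + 0.333·59/180 + 0.333·7/46 = 0.403.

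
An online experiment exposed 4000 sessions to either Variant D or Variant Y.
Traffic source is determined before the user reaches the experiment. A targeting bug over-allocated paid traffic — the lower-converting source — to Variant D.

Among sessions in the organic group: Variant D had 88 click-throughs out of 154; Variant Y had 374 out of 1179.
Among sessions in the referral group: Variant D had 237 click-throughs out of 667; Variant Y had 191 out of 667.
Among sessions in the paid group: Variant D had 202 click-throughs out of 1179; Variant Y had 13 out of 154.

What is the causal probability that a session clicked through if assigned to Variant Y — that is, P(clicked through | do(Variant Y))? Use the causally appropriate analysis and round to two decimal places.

0.23

Within every traffic source level Variant D has the higher rate, yet pooled Variant Y does — Simpson's reversal.
Traffic source is set before the variant has any effect — it is not caused by the variant — and it independently drives the outcome. That makes it a confounder, so the causal comparison is within traffic source levels.
Standardising Variant Y to the population traffic source mix: 0.333·374/1179 + 0.334·191/667 + 0.333·13/154 = 0.229.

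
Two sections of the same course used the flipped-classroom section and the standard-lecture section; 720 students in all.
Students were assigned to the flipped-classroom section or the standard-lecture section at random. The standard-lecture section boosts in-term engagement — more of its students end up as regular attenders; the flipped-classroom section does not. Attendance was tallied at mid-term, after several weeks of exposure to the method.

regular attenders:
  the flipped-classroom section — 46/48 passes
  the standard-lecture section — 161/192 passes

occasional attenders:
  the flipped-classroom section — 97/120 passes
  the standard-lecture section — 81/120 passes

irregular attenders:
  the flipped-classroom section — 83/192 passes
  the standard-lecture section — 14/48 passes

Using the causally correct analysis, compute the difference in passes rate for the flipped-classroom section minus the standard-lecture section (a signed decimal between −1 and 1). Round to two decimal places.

-0.08

Within every mid-term attendance level the flipped-classroom section has the higher rate, yet pooled the standard-lecture section does — Simpson's reversal.
Mid-term attendance lies on the pathway teaching method → mid-term attendance → outcome, so adjusting for it blocks the indirect effect. For the total causal effect of teaching method, use the unadjusted pooled rates.
The causal difference is the pooled difference: 0.628 − 0.711 = -0.083.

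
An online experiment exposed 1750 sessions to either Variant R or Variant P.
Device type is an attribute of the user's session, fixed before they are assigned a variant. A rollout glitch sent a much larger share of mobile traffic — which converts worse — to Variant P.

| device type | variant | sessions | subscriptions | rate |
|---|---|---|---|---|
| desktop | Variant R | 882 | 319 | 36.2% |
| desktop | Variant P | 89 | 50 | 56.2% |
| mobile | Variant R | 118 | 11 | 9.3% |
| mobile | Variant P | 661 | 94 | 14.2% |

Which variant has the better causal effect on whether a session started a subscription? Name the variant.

Variant P

The imbalance in device type arose from how sessions were allocated, not from anything the variant did; and device type independently affects the outcome. The pooled gap is confounded — condition on device type.
Within each level — desktop: 36.2% vs 56.2%; mobile: 9.3% vs 14.2% — Variant P is higher every time.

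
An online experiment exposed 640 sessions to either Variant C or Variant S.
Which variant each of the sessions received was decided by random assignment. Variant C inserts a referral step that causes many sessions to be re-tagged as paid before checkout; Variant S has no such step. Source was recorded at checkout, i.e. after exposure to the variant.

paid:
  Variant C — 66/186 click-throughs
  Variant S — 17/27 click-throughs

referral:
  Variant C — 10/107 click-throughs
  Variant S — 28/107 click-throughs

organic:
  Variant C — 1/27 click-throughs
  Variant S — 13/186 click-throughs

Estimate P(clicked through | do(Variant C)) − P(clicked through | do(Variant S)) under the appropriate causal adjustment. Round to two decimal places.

+0.06

Traffic source is downstream of the variant. One should not condition on a consequence of treatment, so the overall rates are the right comparison.
The causal difference is the pooled difference: 0.241 − 0.181 = +0.059.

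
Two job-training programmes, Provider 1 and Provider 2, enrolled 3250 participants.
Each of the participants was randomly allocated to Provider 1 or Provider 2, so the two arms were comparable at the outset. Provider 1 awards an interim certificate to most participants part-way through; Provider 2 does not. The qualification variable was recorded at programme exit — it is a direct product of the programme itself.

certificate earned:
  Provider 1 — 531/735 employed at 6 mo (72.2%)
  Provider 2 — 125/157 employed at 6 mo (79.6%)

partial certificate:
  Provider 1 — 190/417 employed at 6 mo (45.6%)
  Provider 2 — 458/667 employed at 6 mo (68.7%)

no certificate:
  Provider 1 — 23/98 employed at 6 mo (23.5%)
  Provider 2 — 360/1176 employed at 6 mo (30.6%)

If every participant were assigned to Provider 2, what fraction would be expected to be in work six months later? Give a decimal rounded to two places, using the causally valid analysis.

0.47

Qualification attained during the programme here is a post-treatment variable shaped by the programme; conditioning on it would introduce bias rather than remove it. The overall comparison is the causal one.
So P(outcome | do(Provider 2)) is just the pooled rate for Provider 2: 943/2000 = 0.471.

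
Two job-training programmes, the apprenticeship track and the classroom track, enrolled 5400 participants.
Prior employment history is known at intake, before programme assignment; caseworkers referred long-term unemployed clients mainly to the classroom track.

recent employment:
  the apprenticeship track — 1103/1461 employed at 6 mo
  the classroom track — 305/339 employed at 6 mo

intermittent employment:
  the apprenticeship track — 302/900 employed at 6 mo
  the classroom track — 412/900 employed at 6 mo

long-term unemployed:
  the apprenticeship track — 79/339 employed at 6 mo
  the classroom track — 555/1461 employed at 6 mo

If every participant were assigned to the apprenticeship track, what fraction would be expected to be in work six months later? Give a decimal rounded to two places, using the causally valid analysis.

the classroom track is higher inside every prior employment history stratum but the apprenticeship track is higher in aggregate. Whether to stratify depends on how prior employment history relates to the programme.
Prior employment history differs across programmes for reasons unrelated to any effect of the programme itself, and it separately predicts the outcome — a classic confounder. We must compare within prior employment history levels.
Standardising the apprenticeship track to the population prior employment history mix: 0.333·1103/1461 + 0.333·302/900 + 0.333·79/339 = 0.441.

0.44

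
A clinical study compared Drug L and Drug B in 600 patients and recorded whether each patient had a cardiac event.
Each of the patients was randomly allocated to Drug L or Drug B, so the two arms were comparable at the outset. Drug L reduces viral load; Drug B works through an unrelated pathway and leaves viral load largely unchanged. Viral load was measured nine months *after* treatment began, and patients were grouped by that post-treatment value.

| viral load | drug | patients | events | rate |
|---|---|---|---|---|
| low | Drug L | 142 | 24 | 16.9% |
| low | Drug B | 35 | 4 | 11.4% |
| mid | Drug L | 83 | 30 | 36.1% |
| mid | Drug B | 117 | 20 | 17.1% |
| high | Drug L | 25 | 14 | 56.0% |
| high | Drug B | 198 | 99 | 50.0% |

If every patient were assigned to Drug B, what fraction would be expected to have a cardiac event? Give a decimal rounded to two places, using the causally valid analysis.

Drug B is lower inside every viral load stratum but Drug L is lower in aggregate. Whether to stratify depends on how viral load relates to the drug.
Because the drug influences viral load, viral load is a post-treatment mediator, not a confounder. Stratifying on it would bias the estimate; the causal effect is the crude pooled difference.
So P(outcome | do(Drug B)) is just the pooled rate for Drug B: 123/350 = 0.351.

0.35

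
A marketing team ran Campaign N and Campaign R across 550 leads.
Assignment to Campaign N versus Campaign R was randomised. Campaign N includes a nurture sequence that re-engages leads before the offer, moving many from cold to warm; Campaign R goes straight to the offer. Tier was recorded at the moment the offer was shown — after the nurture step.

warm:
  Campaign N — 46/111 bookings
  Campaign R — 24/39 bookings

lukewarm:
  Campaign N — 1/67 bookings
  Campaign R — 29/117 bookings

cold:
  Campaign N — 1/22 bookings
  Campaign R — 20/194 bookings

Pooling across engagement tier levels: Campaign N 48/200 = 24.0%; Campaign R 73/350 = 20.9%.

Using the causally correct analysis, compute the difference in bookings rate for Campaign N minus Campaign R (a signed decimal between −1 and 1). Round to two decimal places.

+0.03

The stratified and pooled comparisons disagree (Campaign R wins within each engagement tier; Campaign N wins overall), so the answer turns on the causal role of engagement tier.
Stratifying would compare campaigns among leads the campaigns themselves sorted into engagement tier groups — a form of selection on an intermediate. The unconditioned pooled rates give the total causal effect.
The causal difference is the pooled difference: 0.240 − 0.209 = +0.031.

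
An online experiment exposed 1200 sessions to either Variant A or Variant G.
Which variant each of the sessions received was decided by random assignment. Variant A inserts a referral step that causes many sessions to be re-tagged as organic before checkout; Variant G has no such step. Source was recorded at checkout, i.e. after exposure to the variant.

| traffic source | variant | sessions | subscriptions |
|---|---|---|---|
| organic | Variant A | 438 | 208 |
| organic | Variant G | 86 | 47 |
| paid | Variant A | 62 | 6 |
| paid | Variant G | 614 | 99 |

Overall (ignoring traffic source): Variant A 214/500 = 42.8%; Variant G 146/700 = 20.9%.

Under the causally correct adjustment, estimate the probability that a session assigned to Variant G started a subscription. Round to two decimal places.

Because the variant influences traffic source, traffic source is a post-treatment mediator, not a confounder. Stratifying on it would bias the estimate; the causal effect is the crude pooled difference.
So P(outcome | do(Variant G)) is just the pooled rate for Variant G: 146/700 = 0.209.

0.21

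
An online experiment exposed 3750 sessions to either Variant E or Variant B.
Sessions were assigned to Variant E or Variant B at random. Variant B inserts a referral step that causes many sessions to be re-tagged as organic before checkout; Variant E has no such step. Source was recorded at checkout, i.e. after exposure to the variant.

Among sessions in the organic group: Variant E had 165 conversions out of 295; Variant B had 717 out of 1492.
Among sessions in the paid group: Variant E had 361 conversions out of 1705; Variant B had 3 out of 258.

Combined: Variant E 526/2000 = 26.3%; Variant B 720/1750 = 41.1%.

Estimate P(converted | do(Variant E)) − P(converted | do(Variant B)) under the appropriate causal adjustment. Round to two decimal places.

-0.15

The stratified and pooled comparisons disagree (Variant E wins within each traffic source; Variant B wins overall), so the answer turns on the causal role of traffic source.
Traffic source is downstream of the variant. One should not condition on a consequence of treatment, so the overall rates are the right comparison.
The causal difference is the pooled difference: 0.263 − 0.411 = -0.148.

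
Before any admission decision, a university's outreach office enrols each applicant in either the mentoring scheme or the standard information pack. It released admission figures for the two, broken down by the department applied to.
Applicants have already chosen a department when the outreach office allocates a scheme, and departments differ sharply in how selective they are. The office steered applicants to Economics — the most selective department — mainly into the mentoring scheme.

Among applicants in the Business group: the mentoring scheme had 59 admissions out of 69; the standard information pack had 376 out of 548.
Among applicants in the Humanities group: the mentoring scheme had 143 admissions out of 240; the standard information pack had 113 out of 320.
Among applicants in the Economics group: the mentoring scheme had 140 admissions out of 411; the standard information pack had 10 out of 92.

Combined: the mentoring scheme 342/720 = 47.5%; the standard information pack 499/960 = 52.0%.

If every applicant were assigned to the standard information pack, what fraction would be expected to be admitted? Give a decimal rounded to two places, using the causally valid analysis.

Nothing the outreach scheme does changes department; the imbalance is an allocation artefact. With department also predicting the outcome, the pooled figure is confounded, and the within-stratum comparison is the causal one.
Standardising the standard information pack to the population department mix: 0.367·376/548 + 0.333·113/320 + 0.299·10/92 = 0.402.

0.40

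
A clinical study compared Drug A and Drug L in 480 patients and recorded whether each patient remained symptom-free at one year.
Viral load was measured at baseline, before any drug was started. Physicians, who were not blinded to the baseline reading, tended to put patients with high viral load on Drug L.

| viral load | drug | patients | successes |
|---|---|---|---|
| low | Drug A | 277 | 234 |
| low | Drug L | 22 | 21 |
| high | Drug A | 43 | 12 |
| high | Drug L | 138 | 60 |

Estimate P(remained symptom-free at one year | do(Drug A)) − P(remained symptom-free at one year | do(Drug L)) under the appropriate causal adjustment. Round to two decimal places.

-0.13

The viral load-specific comparison favours Drug L throughout, but the pooled figures favour Drug A. The question is whether to condition on viral load.
Viral load differs across drugs for reasons unrelated to any effect of the drug itself, and it separately predicts the outcome — a classic confounder. We must compare within viral load levels.
Adjusting over the population distribution of viral load: 0.623·(0.845−0.955) + 0.377·(0.279−0.435) = -0.127.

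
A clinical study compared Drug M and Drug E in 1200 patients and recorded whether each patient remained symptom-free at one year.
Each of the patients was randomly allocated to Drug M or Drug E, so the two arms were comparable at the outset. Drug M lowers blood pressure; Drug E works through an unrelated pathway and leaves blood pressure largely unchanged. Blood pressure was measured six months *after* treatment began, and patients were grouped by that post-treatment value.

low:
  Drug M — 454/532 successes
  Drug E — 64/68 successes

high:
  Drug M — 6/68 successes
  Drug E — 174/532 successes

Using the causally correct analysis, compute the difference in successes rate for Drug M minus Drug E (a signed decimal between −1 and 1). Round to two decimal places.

+0.37

The stratified and pooled comparisons disagree (Drug E wins within each blood pressure; Drug M wins overall), so the answer turns on the causal role of blood pressure.
Blood pressure is downstream of the drug. One should not condition on a consequence of treatment, so the overall rates are the right comparison.
The causal difference is the pooled difference: 0.767 − 0.397 = +0.370.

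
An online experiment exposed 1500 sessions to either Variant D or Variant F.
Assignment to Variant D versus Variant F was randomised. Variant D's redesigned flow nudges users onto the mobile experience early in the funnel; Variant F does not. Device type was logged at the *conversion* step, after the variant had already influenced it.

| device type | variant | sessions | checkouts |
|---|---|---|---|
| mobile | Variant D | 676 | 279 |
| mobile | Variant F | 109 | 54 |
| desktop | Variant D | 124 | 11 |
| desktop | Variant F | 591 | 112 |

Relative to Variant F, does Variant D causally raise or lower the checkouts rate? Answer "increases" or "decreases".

Device type here is a post-treatment variable shaped by the variant; conditioning on it would introduce bias rather than remove it. The overall comparison is the causal one.
Pooled: Variant D 36.2% vs Variant F 23.7%; Variant D is higher overall.

increases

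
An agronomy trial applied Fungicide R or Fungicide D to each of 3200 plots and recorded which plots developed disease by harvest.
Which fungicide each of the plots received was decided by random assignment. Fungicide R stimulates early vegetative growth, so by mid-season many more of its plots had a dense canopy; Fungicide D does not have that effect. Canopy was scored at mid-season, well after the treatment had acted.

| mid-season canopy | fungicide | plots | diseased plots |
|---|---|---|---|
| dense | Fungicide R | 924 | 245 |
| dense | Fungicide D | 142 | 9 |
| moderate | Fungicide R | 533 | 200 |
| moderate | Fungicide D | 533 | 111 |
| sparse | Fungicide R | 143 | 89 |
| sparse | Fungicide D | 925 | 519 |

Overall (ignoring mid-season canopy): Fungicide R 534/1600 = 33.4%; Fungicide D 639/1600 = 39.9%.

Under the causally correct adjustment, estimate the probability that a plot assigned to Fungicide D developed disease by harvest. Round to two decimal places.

0.40

Fungicide D is lower inside every mid-season canopy stratum but Fungicide R is lower in aggregate. Whether to stratify depends on how mid-season canopy relates to the fungicide.
Mid-season canopy is downstream of the fungicide. One should not condition on a consequence of treatment, so the overall rates are the right comparison.
So P(outcome | do(Fungicide D)) is just the pooled rate for Fungicide D: 639/1600 = 0.399.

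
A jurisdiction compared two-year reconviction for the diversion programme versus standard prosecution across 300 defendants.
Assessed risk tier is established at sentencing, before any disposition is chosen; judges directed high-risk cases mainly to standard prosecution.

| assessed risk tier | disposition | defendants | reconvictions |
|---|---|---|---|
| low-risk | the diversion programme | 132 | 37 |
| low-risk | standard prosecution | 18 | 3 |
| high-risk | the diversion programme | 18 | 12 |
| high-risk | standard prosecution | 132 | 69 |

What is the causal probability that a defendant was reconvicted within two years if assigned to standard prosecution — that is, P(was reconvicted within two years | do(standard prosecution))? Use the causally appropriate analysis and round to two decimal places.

0.34

Within every assessed risk tier level standard prosecution has the lower rate, yet pooled the diversion programme does — Simpson's reversal.
Assessed risk tier satisfies the back-door criterion: it is not a descendant of the disposition, and it blocks the spurious path from disposition to outcome. Adjusting for it (i.e., using the within-assessed risk tier rates) gives the causal effect.
Standardising standard prosecution to the population assessed risk tier mix: 0.500·3/18 + 0.500·69/132 = 0.345.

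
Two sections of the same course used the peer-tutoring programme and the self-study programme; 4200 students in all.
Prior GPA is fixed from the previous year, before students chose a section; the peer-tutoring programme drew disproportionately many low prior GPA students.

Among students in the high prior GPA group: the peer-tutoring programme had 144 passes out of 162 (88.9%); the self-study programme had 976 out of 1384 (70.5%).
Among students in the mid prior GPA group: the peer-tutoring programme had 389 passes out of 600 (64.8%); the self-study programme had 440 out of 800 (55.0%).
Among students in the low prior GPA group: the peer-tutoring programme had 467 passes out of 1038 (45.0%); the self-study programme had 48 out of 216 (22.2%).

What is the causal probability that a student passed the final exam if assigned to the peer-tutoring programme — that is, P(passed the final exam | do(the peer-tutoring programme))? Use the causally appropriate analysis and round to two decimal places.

Prior GPA band differs across teaching methods for reasons unrelated to any effect of the teaching method itself, and it separately predicts the outcome — a classic confounder. We must compare within prior GPA band levels.
Standardising the peer-tutoring programme to the population prior GPA band mix: 0.368·144/162 + 0.333·389/600 + 0.299·467/1038 = 0.678.

0.68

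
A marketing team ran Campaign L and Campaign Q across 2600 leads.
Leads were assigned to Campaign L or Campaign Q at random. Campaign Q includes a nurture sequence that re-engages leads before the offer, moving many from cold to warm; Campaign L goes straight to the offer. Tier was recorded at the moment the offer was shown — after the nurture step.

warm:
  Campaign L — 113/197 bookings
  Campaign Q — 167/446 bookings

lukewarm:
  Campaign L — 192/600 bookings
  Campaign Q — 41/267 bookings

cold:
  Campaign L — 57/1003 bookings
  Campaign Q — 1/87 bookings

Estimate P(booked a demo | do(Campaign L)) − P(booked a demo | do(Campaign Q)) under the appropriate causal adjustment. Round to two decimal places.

The stratified and pooled comparisons disagree (Campaign L wins within each engagement tier; Campaign Q wins overall), so the answer turns on the causal role of engagement tier.
Engagement tier here is a post-treatment variable shaped by the campaign; conditioning on it would introduce bias rather than remove it. The overall comparison is the causal one.
The causal difference is the pooled difference: 0.201 − 0.261 = -0.060.

-0.06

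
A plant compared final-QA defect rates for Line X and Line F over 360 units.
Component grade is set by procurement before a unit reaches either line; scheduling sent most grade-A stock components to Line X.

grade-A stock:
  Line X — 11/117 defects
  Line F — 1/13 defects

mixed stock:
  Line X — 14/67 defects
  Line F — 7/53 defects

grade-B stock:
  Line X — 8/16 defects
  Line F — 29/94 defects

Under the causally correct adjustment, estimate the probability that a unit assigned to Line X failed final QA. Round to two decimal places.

The stratified and pooled comparisons disagree (Line F wins within each component grade; Line X wins overall), so the answer turns on the causal role of component grade.
Component grade is set before the line has any effect — it is not caused by the line — and it independently drives the outcome. That makes it a confounder, so the causal comparison is within component grade levels.
Standardising Line X to the population component grade mix: 0.361·11/117 + 0.333·14/67 + 0.306·8/16 = 0.256.

0.26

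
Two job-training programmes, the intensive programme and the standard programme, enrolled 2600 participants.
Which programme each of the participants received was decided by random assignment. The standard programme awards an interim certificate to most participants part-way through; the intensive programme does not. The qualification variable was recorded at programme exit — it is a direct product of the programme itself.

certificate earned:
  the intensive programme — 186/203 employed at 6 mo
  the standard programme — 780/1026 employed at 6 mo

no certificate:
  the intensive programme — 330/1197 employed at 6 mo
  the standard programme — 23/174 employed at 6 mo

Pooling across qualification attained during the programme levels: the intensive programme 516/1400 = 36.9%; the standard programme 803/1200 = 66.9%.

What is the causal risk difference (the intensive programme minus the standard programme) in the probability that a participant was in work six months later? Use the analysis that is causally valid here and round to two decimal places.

the intensive programme is higher inside every qualification attained during the programme stratum but the standard programme is higher in aggregate. Whether to stratify depends on how qualification attained during the programme relates to the programme.
Qualification attained during the programme here is a post-treatment variable shaped by the programme; conditioning on it would introduce bias rather than remove it. The overall comparison is the causal one.
The causal difference is the pooled difference: 0.369 − 0.669 = -0.301.

-0.30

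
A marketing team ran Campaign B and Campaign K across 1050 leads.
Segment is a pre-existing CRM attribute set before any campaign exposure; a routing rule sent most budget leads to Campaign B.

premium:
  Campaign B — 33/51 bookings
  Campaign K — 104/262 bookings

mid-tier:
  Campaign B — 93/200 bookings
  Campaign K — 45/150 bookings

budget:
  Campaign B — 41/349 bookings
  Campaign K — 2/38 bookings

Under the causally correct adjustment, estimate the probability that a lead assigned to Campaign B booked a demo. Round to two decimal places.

0.39

Within every customer segment level Campaign B has the higher rate, yet pooled Campaign K does — Simpson's reversal.
Customer segment satisfies the back-door criterion: it is not a descendant of the campaign, and it blocks the spurious path from campaign to outcome. Adjusting for it (i.e., using the within-customer segment rates) gives the causal effect.
Standardising Campaign B to the population customer segment mix: 0.298·33/51 + 0.333·93/200 + 0.369·41/349 = 0.391.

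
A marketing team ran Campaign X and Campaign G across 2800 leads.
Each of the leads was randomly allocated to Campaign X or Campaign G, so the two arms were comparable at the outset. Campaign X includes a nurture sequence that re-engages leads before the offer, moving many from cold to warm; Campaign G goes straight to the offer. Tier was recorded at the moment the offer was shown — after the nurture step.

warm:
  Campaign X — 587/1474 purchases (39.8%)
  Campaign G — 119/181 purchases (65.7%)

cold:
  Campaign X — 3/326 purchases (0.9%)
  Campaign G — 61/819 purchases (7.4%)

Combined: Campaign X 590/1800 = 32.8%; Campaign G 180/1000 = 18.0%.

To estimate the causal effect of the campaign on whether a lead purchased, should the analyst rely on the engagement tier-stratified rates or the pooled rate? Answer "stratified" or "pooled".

pooled

Engagement tier is downstream of the campaign. One should not condition on a consequence of treatment, so the overall rates are the right comparison.
Pooled: Campaign X 32.8% vs Campaign G 18.0%; Campaign X is higher overall.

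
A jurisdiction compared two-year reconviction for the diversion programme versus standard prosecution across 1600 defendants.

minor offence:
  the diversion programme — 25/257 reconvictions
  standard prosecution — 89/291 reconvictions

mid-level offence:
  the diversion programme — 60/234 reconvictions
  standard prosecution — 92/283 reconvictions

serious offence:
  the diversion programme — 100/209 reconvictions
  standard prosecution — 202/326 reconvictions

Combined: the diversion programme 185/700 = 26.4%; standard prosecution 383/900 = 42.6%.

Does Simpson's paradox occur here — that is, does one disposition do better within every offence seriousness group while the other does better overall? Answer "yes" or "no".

Within each offence seriousness level (minor offence 9.7% vs 30.6%; mid-level offence 25.6% vs 32.5%; serious offence 47.8% vs 62.0%), the diversion programme has the lower rate every time. Pooled: 26.4% vs 42.6% — the diversion programme has the lower rate overall. They agree.

no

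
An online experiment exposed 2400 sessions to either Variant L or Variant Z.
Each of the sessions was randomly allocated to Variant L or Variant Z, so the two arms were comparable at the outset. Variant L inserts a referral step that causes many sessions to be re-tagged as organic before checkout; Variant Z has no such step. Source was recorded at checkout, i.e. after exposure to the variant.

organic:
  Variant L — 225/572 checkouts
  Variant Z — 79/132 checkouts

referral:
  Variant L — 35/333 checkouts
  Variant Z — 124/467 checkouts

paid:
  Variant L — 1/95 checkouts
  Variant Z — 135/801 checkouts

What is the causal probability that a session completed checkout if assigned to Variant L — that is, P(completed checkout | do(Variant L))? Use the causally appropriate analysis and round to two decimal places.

0.26

The stratified and pooled comparisons disagree (Variant Z wins within each traffic source; Variant L wins overall), so the answer turns on the causal role of traffic source.
Traffic source is recorded after the variant and is itself shifted by it — it sits on the causal path from variant to outcome. Conditioning on a mediator would strip out part of the effect we want; the pooled comparison gives the total causal effect.
So P(outcome | do(Variant L)) is just the pooled rate for Variant L: 261/1000 = 0.261.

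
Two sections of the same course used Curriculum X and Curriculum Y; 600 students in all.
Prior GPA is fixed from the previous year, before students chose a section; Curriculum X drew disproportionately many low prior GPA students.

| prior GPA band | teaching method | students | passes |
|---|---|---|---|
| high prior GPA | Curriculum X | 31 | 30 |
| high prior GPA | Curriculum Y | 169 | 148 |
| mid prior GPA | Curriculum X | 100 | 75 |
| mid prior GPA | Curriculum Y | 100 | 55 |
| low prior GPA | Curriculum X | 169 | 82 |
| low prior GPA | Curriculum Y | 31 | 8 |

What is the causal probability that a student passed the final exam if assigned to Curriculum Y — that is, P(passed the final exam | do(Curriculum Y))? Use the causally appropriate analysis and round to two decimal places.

Since prior GPA band is a pre-existing factor (not a product of the teaching method) and it affects the outcome on its own, it is a confounder. The stratified rates, not the pooled rate, identify the causal effect.
Standardising Curriculum Y to the population prior GPA band mix: 0.333·148/169 + 0.333·55/100 + 0.333·8/31 = 0.561.

0.56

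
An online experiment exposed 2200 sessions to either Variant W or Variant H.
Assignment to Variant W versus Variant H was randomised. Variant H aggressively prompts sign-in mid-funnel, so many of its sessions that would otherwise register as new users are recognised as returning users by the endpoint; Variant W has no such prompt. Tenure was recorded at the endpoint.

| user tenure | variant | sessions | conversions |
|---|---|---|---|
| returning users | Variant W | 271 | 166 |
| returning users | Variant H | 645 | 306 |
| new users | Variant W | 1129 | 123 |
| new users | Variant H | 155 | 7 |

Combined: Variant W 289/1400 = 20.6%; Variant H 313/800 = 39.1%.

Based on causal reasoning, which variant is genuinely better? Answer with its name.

Variant H

User tenure is downstream of the variant. One should not condition on a consequence of treatment, so the overall rates are the right comparison.
Pooled: Variant W 20.6% vs Variant H 39.1%; Variant H is higher overall.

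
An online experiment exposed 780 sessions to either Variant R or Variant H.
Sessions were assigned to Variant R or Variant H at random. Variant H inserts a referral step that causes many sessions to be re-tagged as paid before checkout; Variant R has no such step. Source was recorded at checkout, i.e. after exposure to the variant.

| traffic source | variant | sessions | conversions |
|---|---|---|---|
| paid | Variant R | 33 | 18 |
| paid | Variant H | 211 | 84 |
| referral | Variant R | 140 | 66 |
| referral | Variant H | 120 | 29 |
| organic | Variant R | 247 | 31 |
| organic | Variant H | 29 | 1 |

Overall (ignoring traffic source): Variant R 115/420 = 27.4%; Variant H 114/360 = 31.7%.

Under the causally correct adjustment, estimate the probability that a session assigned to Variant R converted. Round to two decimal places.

Traffic source is downstream of the variant. One should not condition on a consequence of treatment, so the overall rates are the right comparison.
So P(outcome | do(Variant R)) is just the pooled rate for Variant R: 115/420 = 0.274.

0.27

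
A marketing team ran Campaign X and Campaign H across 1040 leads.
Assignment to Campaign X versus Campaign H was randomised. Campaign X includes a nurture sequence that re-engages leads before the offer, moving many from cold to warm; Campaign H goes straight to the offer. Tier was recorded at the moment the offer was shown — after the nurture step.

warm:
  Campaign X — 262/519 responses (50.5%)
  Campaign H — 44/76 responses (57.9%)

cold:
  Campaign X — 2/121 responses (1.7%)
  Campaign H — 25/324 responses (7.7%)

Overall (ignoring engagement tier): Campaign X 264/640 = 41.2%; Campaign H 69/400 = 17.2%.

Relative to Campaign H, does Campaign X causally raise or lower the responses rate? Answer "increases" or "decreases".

Because the campaign influences engagement tier, engagement tier is a post-treatment mediator, not a confounder. Stratifying on it would bias the estimate; the causal effect is the crude pooled difference.
Pooled: Campaign X 41.2% vs Campaign H 17.2%; Campaign X is higher overall.

increases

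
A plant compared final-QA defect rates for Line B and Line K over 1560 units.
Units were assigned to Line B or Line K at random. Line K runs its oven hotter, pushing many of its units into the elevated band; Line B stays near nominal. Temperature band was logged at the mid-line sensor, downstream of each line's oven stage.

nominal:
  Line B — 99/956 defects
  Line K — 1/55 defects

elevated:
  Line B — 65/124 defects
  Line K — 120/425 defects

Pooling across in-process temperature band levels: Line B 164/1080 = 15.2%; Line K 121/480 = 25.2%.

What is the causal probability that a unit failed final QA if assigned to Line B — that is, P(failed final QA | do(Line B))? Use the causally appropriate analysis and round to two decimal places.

In-process temperature band is recorded after the line and is itself shifted by it — it sits on the causal path from line to outcome. Conditioning on a mediator would strip out part of the effect we want; the pooled comparison gives the total causal effect.
So P(outcome | do(Line B)) is just the pooled rate for Line B: 164/1080 = 0.152.

0.15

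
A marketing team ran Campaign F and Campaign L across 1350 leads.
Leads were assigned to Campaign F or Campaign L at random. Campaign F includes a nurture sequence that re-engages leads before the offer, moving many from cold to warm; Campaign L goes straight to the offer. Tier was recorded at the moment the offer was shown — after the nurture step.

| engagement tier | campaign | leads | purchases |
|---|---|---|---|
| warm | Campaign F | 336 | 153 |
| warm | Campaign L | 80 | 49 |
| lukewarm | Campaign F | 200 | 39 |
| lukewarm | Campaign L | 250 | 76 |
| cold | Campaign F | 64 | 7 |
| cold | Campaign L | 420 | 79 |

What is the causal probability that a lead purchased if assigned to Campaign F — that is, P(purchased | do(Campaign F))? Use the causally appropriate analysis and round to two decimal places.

Campaign L is higher inside every engagement tier stratum but Campaign F is higher in aggregate. Whether to stratify depends on how engagement tier relates to the campaign.
The distribution of engagement tier is itself part of what the campaign does — it is an intermediate outcome. Holding it fixed would remove that part of the effect; the total effect is the pooled difference.
So P(outcome | do(Campaign F)) is just the pooled rate for Campaign F: 199/600 = 0.332.

0.33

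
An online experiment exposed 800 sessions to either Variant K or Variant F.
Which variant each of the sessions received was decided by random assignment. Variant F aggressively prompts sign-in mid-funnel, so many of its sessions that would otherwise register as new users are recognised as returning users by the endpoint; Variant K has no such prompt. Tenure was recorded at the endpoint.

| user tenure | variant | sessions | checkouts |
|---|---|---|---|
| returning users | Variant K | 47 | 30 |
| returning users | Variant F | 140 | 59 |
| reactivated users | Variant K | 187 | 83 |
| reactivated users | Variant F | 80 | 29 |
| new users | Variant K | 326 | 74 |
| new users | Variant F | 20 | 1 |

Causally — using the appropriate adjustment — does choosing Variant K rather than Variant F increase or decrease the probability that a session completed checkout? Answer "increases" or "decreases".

decreases

The stratified and pooled comparisons disagree (Variant K wins within each user tenure; Variant F wins overall), so the answer turns on the causal role of user tenure.
User tenure is recorded after the variant and is itself shifted by it — it sits on the causal path from variant to outcome. Conditioning on a mediator would strip out part of the effect we want; the pooled comparison gives the total causal effect.
Pooled: Variant K 33.4% vs Variant F 37.1%; Variant F is higher overall.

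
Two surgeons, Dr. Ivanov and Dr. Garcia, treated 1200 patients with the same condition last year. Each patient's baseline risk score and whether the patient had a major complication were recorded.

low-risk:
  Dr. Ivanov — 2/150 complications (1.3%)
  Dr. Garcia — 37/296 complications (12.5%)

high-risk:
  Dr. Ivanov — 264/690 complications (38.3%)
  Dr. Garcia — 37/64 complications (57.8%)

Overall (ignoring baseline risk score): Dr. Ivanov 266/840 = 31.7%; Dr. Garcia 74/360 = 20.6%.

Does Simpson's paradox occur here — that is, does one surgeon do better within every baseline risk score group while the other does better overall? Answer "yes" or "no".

yes

Within each baseline risk score level (low-risk 1.3% vs 12.5%; high-risk 38.3% vs 57.8%), Dr. Ivanov has the lower rate every time. Pooled: 31.7% vs 20.6% — Dr. Garcia has the lower rate overall. The two comparisons disagree.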